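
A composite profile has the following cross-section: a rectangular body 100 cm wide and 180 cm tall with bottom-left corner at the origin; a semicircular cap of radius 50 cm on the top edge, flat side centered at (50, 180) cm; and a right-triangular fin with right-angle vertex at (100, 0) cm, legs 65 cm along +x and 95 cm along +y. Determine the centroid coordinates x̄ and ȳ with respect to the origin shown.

x̄ = 58.85 cm, ȳ = 100.26 cm

rectangular body: A = 100 × 180 = 18000.00, centroid at (50.00, 90.00).
semicircular top: A = ½π·50² = 3926.99, centroid at (50.00, 201.22).
triangular fin: A = ½·65·95 = 3087.50, centroid at (121.67, 31.67).
ΣA = 25014.49 cm², ΣAx̄ = 1471995.37 cm³, ΣAȳ = 2507962.51 cm³.
x̄ = 1471995.37/25014.49 = 58.85 cm; ȳ = 2507962.51/25014.49 = 100.26 cm.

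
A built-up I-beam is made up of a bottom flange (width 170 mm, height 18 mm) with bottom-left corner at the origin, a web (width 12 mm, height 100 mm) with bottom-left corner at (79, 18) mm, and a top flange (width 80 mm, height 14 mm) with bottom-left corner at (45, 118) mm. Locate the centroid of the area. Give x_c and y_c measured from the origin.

bottom flange: A = 170 × 18 = 3060.00, centroid at (85.00, 9.00).
web: A = 12 × 100 = 1200.00, centroid at (85.00, 68.00).
top flange: A = 80 × 14 = 1120.00, centroid at (85.00, 125.00).
ΣA = 5380.00 mm², ΣAx_c = 457300.00 mm³, ΣAy_c = 249140.00 mm³.
x_c = 457300.00/5380.00 = 85.00 mm; y_c = 249140.00/5380.00 = 46.31 mm.

x_c = 85.00 mm, y_c = 46.31 mm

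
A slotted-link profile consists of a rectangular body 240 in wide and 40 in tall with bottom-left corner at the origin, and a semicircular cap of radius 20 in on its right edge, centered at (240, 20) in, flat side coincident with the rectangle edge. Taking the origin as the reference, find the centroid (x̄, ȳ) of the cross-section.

x̄ = 127.89 in, ȳ = 20.00 in

Part | A | x̄ᵢ | ȳᵢ | A·x̄ᵢ | A·ȳᵢ
rectangular body | 9600.00 | 120.00 | 20.00 | 1152000.00 | 192000.00
semicircular end | 628.32 | 248.49 | 20.00 | 156129.78 | 12566.37
Σ | 10228.32 |  |  | 1308129.78 | 204566.37
x̄ = 1308129.78 / 10228.32 = 127.89 in
ȳ = 204566.37 / 10228.32 = 20.00 in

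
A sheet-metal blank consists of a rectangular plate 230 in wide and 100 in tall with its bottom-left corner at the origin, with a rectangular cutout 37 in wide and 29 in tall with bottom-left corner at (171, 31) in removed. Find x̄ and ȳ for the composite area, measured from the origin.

x̄ = 111.35 in, ȳ = 50.22 in

plate: A = 230 × 100 = 23000.00, centroid at (115.00, 50.00).
hole: A = −(37 × 29) = -1073.00, centroid at (189.50, 45.50).
ΣA = 21927.00 in², ΣAx̄ = 2441666.50 in³, ΣAȳ = 1101178.50 in³.
x̄ = 2441666.50/21927.00 = 111.35 in; ȳ = 1101178.50/21927.00 = 50.22 in.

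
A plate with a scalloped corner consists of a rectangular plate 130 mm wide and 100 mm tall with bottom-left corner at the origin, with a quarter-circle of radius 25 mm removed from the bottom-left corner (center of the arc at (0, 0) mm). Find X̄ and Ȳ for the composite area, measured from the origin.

X̄ = 67.13 mm, Ȳ = 51.55 mm

plate: A = 130 × 100 = 13000.00, centroid at (65.00, 50.00).
removed quarter-circle: A = −¼π·25² = -490.87, centroid at (10.61, 10.61).
ΣA = 12509.13 mm², ΣAX̄ = 839791.67 mm³, ΣAȲ = 644791.67 mm³.
X̄ = 839791.67/12509.13 = 67.13 mm; Ȳ = 644791.67/12509.13 = 51.55 mm.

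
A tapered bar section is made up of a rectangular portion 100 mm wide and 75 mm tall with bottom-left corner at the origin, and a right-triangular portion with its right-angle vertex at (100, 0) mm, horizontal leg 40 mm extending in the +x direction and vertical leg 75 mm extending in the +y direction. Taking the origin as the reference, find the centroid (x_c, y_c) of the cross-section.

Part | A | x̄ᵢ | ȳᵢ | A·x̄ᵢ | A·ȳᵢ
rectangular portion | 7500.00 | 50.00 | 37.50 | 375000.00 | 281250.00
triangular portion | 1500.00 | 113.33 | 25.00 | 170000.00 | 37500.00
Σ | 9000.00 |  |  | 545000.00 | 318750.00
x_c = 545000.00 / 9000.00 = 60.56 mm
y_c = 318750.00 / 9000.00 = 35.42 mm

x_c = 60.56 mm, y_c = 35.42 mm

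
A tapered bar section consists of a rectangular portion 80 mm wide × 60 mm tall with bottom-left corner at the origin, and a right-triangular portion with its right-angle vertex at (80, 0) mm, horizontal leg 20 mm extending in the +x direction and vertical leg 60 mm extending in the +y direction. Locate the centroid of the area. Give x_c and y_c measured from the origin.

rectangular portion: A = 80 × 60 = 4800.00, centroid at (40.00, 30.00).
triangular portion: A = ½·20·60 = 600.00, centroid at (86.67, 20.00).
ΣA = 5400.00 mm²
ΣAx_c = (4800.00)(40.00) + (600.00)(86.67) = 244000.00 mm³
ΣAy_c = (4800.00)(30.00) + (600.00)(20.00) = 156000.00 mm³
x_c = 244000.00 / 5400.00 = 45.19 mm
y_c = 156000.00 / 5400.00 = 28.89 mm

x_c = 45.19 mm, y_c = 28.89 mm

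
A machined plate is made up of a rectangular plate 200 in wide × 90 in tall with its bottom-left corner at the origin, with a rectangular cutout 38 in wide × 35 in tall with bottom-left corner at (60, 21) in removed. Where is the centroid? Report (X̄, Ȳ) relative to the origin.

X̄ = 101.68 in, Ȳ = 45.52 in

plate: A = 200 × 90 = 18000.00, centroid at (100.00, 45.00).
hole: A = −(38 × 35) = -1330.00, centroid at (79.00, 38.50).
ΣA = 16670.00 in², ΣAX̄ = 1694930.00 in³, ΣAȲ = 758795.00 in³.
X̄ = 1694930.00/16670.00 = 101.68 in; Ȳ = 758795.00/16670.00 = 45.52 in.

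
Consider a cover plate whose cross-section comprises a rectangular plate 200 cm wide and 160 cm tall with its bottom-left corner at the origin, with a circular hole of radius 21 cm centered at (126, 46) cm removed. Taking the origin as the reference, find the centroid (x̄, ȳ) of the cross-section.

Part | A | x̄ᵢ | ȳᵢ | A·x̄ᵢ | A·ȳᵢ
plate | 32000.00 | 100.00 | 80.00 | 3200000.00 | 2560000.00
hole | -1385.44 | 126.00 | 46.00 | -174565.74 | -63730.35
Σ | 30614.56 |  |  | 3025434.26 | 2496269.65
x̄ = 3025434.26 / 30614.56 = 98.82 cm
ȳ = 2496269.65 / 30614.56 = 81.54 cm

x̄ = 98.82 cm, ȳ = 81.54 cm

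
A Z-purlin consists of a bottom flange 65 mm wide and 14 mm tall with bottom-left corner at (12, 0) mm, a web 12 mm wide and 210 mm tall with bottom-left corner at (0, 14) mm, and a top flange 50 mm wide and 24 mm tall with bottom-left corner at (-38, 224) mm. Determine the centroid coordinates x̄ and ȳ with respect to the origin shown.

bottom flange: A = 65 × 14 = 910.00, centroid at (44.50, 7.00).
web: A = 12 × 210 = 2520.00, centroid at (6.00, 119.00).
top flange: A = 50 × 24 = 1200.00, centroid at (-13.00, 236.00).
ΣA = 4630.00 mm²
ΣAx̄ = (910.00)(44.50) + (2520.00)(6.00) + (1200.00)(-13.00) = 40015.00 mm³
ΣAȳ = (910.00)(7.00) + (2520.00)(119.00) + (1200.00)(236.00) = 589450.00 mm³
x̄ = 40015.00 / 4630.00 = 8.64 mm
ȳ = 589450.00 / 4630.00 = 127.31 mm

x̄ = 8.64 mm, ȳ = 127.31 mm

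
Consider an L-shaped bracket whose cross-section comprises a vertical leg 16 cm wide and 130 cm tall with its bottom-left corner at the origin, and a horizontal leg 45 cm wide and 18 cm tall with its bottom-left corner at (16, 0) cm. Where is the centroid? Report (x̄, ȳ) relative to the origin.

x̄ = 16.55 cm, ȳ = 49.30 cm

Part | A | x̄ᵢ | ȳᵢ | A·x̄ᵢ | A·ȳᵢ
vertical leg | 2080.00 | 8.00 | 65.00 | 16640.00 | 135200.00
horizontal leg | 810.00 | 38.50 | 9.00 | 31185.00 | 7290.00
Σ | 2890.00 |  |  | 47825.00 | 142490.00
x̄ = 47825.00 / 2890.00 = 16.55 cm
ȳ = 142490.00 / 2890.00 = 49.30 cm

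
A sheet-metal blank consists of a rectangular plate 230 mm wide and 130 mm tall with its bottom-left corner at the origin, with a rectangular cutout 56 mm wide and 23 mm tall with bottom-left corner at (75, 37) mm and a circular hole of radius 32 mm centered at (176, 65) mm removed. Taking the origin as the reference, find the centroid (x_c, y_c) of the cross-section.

plate: A = 230 × 130 = 29900.00, centroid at (115.00, 65.00).
hole 1: A = −(56 × 23) = -1288.00, centroid at (103.00, 48.50).
hole 2: A = −π·32² = -3216.99, centroid at (176.00, 65.00).
ΣA = 25395.01 mm², ΣAx_c = 2739645.61 mm³, ΣAy_c = 1671927.59 mm³.
x_c = 2739645.61/25395.01 = 107.88 mm; y_c = 1671927.59/25395.01 = 65.84 mm.

x_c = 107.88 mm, y_c = 65.84 mm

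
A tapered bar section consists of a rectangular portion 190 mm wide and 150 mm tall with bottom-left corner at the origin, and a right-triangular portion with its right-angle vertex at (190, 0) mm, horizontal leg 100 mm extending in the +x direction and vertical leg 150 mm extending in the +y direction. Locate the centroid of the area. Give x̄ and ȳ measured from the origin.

rectangular portion: A = 190 × 150 = 28500.00, centroid at (95.00, 75.00).
triangular portion: A = ½·100·150 = 7500.00, centroid at (223.33, 50.00).
ΣA = 36000.00 mm²
ΣAx̄ = (28500.00)(95.00) + (7500.00)(223.33) = 4382500.00 mm³
ΣAȳ = (28500.00)(75.00) + (7500.00)(50.00) = 2512500.00 mm³
x̄ = 4382500.00 / 36000.00 = 121.74 mm
ȳ = 2512500.00 / 36000.00 = 69.79 mm

x̄ = 121.74 mm, ȳ = 69.79 mm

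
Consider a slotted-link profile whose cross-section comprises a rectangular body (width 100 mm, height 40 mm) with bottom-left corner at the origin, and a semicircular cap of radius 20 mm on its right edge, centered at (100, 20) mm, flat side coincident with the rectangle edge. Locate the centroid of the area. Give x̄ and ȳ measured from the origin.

Part | A | x̄ᵢ | ȳᵢ | A·x̄ᵢ | A·ȳᵢ
rectangular body | 4000.00 | 50.00 | 20.00 | 200000.00 | 80000.00
semicircular end | 628.32 | 108.49 | 20.00 | 68165.19 | 12566.37
Σ | 4628.32 |  |  | 268165.19 | 92566.37
x̄ = 268165.19 / 4628.32 = 57.94 mm
ȳ = 92566.37 / 4628.32 = 20.00 mm

x̄ = 57.94 mm, ȳ = 20.00 mm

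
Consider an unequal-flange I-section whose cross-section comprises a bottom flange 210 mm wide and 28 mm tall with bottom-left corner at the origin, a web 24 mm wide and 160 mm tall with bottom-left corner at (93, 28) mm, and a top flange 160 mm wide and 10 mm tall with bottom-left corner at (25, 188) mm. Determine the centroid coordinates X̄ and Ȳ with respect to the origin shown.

bottom flange: A = 210 × 28 = 5880.00, centroid at (105.00, 14.00).
web: A = 24 × 160 = 3840.00, centroid at (105.00, 108.00).
top flange: A = 160 × 10 = 1600.00, centroid at (105.00, 193.00).
ΣA = 11320.00 mm², ΣAX̄ = 1188600.00 mm³, ΣAȲ = 805840.00 mm³.
X̄ = 1188600.00/11320.00 = 105.00 mm; Ȳ = 805840.00/11320.00 = 71.19 mm.

X̄ = 105.00 mm, Ȳ = 71.19 mm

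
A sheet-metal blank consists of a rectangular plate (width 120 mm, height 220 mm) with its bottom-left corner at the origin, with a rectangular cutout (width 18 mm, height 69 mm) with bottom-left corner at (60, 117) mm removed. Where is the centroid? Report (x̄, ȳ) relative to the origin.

x̄ = 59.56 mm, ȳ = 107.95 mm

Part | A | x̄ᵢ | ȳᵢ | A·x̄ᵢ | A·ȳᵢ
plate | 26400.00 | 60.00 | 110.00 | 1584000.00 | 2904000.00
hole | -1242.00 | 69.00 | 151.50 | -85698.00 | -188163.00
Σ | 25158.00 |  |  | 1498302.00 | 2715837.00
x̄ = 1498302.00 / 25158.00 = 59.56 mm
ȳ = 2715837.00 / 25158.00 = 107.95 mm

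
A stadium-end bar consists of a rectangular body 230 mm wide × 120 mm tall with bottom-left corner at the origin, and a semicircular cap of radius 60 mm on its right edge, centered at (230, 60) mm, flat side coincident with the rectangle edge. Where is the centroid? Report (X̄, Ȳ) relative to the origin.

X̄ = 138.89 mm, Ȳ = 60.00 mm

rectangular body: A = 230 × 120 = 27600.00, centroid at (115.00, 60.00).
semicircular end: A = ½π·60² = 5654.87, centroid at (255.46, 60.00).
ΣA = 33254.87 mm²
ΣAX̄ = (27600.00)(115.00) + (5654.87)(255.46) = 4618619.36 mm³
ΣAȲ = (27600.00)(60.00) + (5654.87)(60.00) = 1995292.01 mm³
X̄ = 4618619.36 / 33254.87 = 138.89 mm
Ȳ = 1995292.01 / 33254.87 = 60.00 mm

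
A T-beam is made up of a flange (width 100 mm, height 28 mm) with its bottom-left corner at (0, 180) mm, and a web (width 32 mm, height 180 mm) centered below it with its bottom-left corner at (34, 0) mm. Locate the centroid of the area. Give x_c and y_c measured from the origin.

x_c = 50.00 mm, y_c = 124.02 mm

web: A = 32 × 180 = 5760.00, centroid at (50.00, 90.00).
flange: A = 100 × 28 = 2800.00, centroid at (50.00, 194.00).
ΣA = 8560.00 mm²
ΣAx_c = (5760.00)(50.00) + (2800.00)(50.00) = 428000.00 mm³
ΣAy_c = (5760.00)(90.00) + (2800.00)(194.00) = 1061600.00 mm³
x_c = 428000.00 / 8560.00 = 50.00 mm
y_c = 1061600.00 / 8560.00 = 124.02 mm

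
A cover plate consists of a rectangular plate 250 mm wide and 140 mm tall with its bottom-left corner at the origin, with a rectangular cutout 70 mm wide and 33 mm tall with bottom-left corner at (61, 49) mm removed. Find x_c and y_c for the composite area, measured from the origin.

x_c = 127.05 mm, y_c = 70.32 mm

Part | A | x̄ᵢ | ȳᵢ | A·x̄ᵢ | A·ȳᵢ
plate | 35000.00 | 125.00 | 70.00 | 4375000.00 | 2450000.00
hole | -2310.00 | 96.00 | 65.50 | -221760.00 | -151305.00
Σ | 32690.00 |  |  | 4153240.00 | 2298695.00
x_c = 4153240.00 / 32690.00 = 127.05 mm
y_c = 2298695.00 / 32690.00 = 70.32 mm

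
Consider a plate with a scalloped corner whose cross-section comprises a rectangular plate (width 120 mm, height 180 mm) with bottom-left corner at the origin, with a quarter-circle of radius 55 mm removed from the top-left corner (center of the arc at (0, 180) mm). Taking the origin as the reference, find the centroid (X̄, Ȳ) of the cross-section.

plate: A = 120 × 180 = 21600.00, centroid at (60.00, 90.00).
removed quarter-circle: A = −¼π·55² = -2375.83, centroid at (23.34, 156.66).
ΣA = 19224.17 mm²
ΣAX̄ = (21600.00)(60.00) + (-2375.83)(23.34) = 1240541.67 mm³
ΣAȲ = (21600.00)(90.00) + (-2375.83)(156.66) = 1571809.03 mm³
X̄ = 1240541.67 / 19224.17 = 64.53 mm
Ȳ = 1571809.03 / 19224.17 = 81.76 mm

X̄ = 64.53 mm, Ȳ = 81.76 mm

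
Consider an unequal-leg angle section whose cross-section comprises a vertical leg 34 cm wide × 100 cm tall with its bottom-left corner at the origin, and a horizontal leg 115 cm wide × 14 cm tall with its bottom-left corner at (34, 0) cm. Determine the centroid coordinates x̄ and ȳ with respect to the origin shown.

x̄ = 40.94 cm, ȳ = 36.18 cm

Part | A | x̄ᵢ | ȳᵢ | A·x̄ᵢ | A·ȳᵢ
vertical leg | 3400.00 | 17.00 | 50.00 | 57800.00 | 170000.00
horizontal leg | 1610.00 | 91.50 | 7.00 | 147315.00 | 11270.00
Σ | 5010.00 |  |  | 205115.00 | 181270.00
x̄ = 205115.00 / 5010.00 = 40.94 cm
ȳ = 181270.00 / 5010.00 = 36.18 cm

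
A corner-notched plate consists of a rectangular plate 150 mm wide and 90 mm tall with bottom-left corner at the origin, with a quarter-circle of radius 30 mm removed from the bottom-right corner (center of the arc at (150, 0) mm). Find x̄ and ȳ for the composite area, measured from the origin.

plate: A = 150 × 90 = 13500.00, centroid at (75.00, 45.00).
removed quarter-circle: A = −¼π·30² = -706.86, centroid at (137.27, 12.73).
ΣA = 12793.14 mm²
ΣAx̄ = (13500.00)(75.00) + (-706.86)(137.27) = 915471.25 mm³
ΣAȳ = (13500.00)(45.00) + (-706.86)(12.73) = 598500.00 mm³
x̄ = 915471.25 / 12793.14 = 71.56 mm
ȳ = 598500.00 / 12793.14 = 46.78 mm

x̄ = 71.56 mm, ȳ = 46.78 mm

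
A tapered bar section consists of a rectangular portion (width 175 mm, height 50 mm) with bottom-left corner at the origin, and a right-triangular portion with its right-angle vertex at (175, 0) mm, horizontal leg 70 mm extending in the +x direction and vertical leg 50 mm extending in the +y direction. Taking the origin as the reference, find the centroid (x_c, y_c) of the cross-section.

x_c = 105.97 mm, y_c = 23.61 mm

rectangular portion: A = 175 × 50 = 8750.00, centroid at (87.50, 25.00).
triangular portion: A = ½·70·50 = 1750.00, centroid at (198.33, 16.67).
ΣA = 10500.00 mm²
ΣAx_c = (8750.00)(87.50) + (1750.00)(198.33) = 1112708.33 mm³
ΣAy_c = (8750.00)(25.00) + (1750.00)(16.67) = 247916.67 mm³
x_c = 1112708.33 / 10500.00 = 105.97 mm
y_c = 247916.67 / 10500.00 = 23.61 mm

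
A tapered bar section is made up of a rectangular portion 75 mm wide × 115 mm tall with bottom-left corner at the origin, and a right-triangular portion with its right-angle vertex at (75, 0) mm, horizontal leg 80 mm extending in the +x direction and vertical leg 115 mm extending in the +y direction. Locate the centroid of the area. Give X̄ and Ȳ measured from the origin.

Part | A | x̄ᵢ | ȳᵢ | A·x̄ᵢ | A·ȳᵢ
rectangular portion | 8625.00 | 37.50 | 57.50 | 323437.50 | 495937.50
triangular portion | 4600.00 | 101.67 | 38.33 | 467666.67 | 176333.33
Σ | 13225.00 |  |  | 791104.17 | 672270.83
X̄ = 791104.17 / 13225.00 = 59.82 mm
Ȳ = 672270.83 / 13225.00 = 50.83 mm

X̄ = 59.82 mm, Ȳ = 50.83 mm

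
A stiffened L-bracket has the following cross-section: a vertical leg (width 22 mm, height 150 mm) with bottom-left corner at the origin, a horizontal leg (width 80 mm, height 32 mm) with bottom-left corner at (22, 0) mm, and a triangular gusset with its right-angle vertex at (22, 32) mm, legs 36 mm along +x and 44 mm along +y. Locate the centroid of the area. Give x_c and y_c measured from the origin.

x_c = 33.37 mm, y_c = 48.92 mm

Part | A | x̄ᵢ | ȳᵢ | A·x̄ᵢ | A·ȳᵢ
vertical leg | 3300.00 | 11.00 | 75.00 | 36300.00 | 247500.00
horizontal leg | 2560.00 | 62.00 | 16.00 | 158720.00 | 40960.00
gusset | 792.00 | 34.00 | 46.67 | 26928.00 | 36960.00
Σ | 6652.00 |  |  | 221948.00 | 325420.00
x_c = 221948.00 / 6652.00 = 33.37 mm
y_c = 325420.00 / 6652.00 = 48.92 mm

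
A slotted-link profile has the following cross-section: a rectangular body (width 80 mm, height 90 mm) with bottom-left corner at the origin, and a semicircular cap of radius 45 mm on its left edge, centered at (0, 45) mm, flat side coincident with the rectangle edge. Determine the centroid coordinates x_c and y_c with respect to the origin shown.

x_c = 21.89 mm, y_c = 45.00 mm

rectangular body: A = 80 × 90 = 7200.00, centroid at (40.00, 45.00).
semicircular end: A = ½π·45² = 3180.86, centroid at (-19.10, 45.00).
ΣA = 10380.86 mm²
ΣAx_c = (7200.00)(40.00) + (3180.86)(-19.10) = 227250.00 mm³
ΣAy_c = (7200.00)(45.00) + (3180.86)(45.00) = 467138.82 mm³
x_c = 227250.00 / 10380.86 = 21.89 mm
y_c = 467138.82 / 10380.86 = 45.00 mm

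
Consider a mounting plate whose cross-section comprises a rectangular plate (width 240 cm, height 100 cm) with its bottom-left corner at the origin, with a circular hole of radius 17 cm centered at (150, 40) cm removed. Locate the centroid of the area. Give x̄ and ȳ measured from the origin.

plate: A = 240 × 100 = 24000.00, centroid at (120.00, 50.00).
hole: A = −π·17² = -907.92, centroid at (150.00, 40.00).
ΣA = 23092.08 cm²
ΣAx̄ = (24000.00)(120.00) + (-907.92)(150.00) = 2743811.96 cm³
ΣAȳ = (24000.00)(50.00) + (-907.92)(40.00) = 1163683.19 cm³
x̄ = 2743811.96 / 23092.08 = 118.82 cm
ȳ = 1163683.19 / 23092.08 = 50.39 cm

x̄ = 118.82 cm, ȳ = 50.39 cm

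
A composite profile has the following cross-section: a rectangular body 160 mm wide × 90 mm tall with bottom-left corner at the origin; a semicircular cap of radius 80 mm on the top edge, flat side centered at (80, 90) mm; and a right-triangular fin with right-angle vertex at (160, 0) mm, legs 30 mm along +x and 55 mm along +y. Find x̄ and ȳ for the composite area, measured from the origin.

x̄ = 82.94 mm, ȳ = 75.53 mm

Part | A | x̄ᵢ | ȳᵢ | A·x̄ᵢ | A·ȳᵢ
rectangular body | 14400.00 | 80.00 | 45.00 | 1152000.00 | 648000.00
semicircular top | 10053.10 | 80.00 | 123.95 | 804247.72 | 1246112.02
triangular fin | 825.00 | 170.00 | 18.33 | 140250.00 | 15125.00
Σ | 25278.10 |  |  | 2096497.72 | 1909237.02
x̄ = 2096497.72 / 25278.10 = 82.94 mm
ȳ = 1909237.02 / 25278.10 = 75.53 mm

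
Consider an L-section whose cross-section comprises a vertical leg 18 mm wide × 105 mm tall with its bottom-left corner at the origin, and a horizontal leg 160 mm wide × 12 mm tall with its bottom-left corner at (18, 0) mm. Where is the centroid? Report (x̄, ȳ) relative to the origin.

Part | A | x̄ᵢ | ȳᵢ | A·x̄ᵢ | A·ȳᵢ
vertical leg | 1890.00 | 9.00 | 52.50 | 17010.00 | 99225.00
horizontal leg | 1920.00 | 98.00 | 6.00 | 188160.00 | 11520.00
Σ | 3810.00 |  |  | 205170.00 | 110745.00
x̄ = 205170.00 / 3810.00 = 53.85 mm
ȳ = 110745.00 / 3810.00 = 29.07 mm

x̄ = 53.85 mm, ȳ = 29.07 mm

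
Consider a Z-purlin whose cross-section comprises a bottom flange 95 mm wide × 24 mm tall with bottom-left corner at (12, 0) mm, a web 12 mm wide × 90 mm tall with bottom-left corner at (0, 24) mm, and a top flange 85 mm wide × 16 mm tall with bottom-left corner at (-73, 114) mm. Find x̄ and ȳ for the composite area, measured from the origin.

bottom flange: A = 95 × 24 = 2280.00, centroid at (59.50, 12.00).
web: A = 12 × 90 = 1080.00, centroid at (6.00, 69.00).
top flange: A = 85 × 16 = 1360.00, centroid at (-30.50, 122.00).
ΣA = 4720.00 mm², ΣAx̄ = 100660.00 mm³, ΣAȳ = 267800.00 mm³.
x̄ = 100660.00/4720.00 = 21.33 mm; ȳ = 267800.00/4720.00 = 56.74 mm.

x̄ = 21.33 mm, ȳ = 56.74 mm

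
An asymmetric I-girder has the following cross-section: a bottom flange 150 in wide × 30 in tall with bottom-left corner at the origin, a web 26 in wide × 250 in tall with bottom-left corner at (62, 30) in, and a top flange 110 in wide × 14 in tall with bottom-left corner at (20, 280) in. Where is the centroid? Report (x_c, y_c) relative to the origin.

Part | A | x̄ᵢ | ȳᵢ | A·x̄ᵢ | A·ȳᵢ
bottom flange | 4500.00 | 75.00 | 15.00 | 337500.00 | 67500.00
web | 6500.00 | 75.00 | 155.00 | 487500.00 | 1007500.00
top flange | 1540.00 | 75.00 | 287.00 | 115500.00 | 441980.00
Σ | 12540.00 |  |  | 940500.00 | 1516980.00
x_c = 940500.00 / 12540.00 = 75.00 in
y_c = 1516980.00 / 12540.00 = 120.97 in

x_c = 75.00 in, y_c = 120.97 in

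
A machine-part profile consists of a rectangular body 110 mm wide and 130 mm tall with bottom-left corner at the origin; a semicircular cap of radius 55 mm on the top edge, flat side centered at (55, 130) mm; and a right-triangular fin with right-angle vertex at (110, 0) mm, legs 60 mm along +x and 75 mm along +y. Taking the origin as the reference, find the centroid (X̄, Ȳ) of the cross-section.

rectangular body: A = 110 × 130 = 14300.00, centroid at (55.00, 65.00).
semicircular top: A = ½π·55² = 4751.66, centroid at (55.00, 153.34).
triangular fin: A = ½·60·75 = 2250.00, centroid at (130.00, 25.00).
ΣA = 21301.66 mm²
ΣAX̄ = (14300.00)(55.00) + (4751.66)(55.00) + (2250.00)(130.00) = 1340341.24 mm³
ΣAȲ = (14300.00)(65.00) + (4751.66)(153.34) + (2250.00)(25.00) = 1714382.32 mm³
X̄ = 1340341.24 / 21301.66 = 62.92 mm
Ȳ = 1714382.32 / 21301.66 = 80.48 mm

X̄ = 62.92 mm, Ȳ = 80.48 mm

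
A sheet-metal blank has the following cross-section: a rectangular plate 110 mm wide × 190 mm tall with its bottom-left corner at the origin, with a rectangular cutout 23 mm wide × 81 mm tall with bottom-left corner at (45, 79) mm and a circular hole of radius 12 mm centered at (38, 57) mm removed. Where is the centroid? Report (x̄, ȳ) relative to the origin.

plate: A = 110 × 190 = 20900.00, centroid at (55.00, 95.00).
hole 1: A = −(23 × 81) = -1863.00, centroid at (56.50, 119.50).
hole 2: A = −π·12² = -452.39, centroid at (38.00, 57.00).
ΣA = 18584.61 mm², ΣAx̄ = 1027049.70 mm³, ΣAȳ = 1737085.31 mm³.
x̄ = 1027049.70/18584.61 = 55.26 mm; ȳ = 1737085.31/18584.61 = 93.47 mm.

x̄ = 55.26 mm, ȳ = 93.47 mm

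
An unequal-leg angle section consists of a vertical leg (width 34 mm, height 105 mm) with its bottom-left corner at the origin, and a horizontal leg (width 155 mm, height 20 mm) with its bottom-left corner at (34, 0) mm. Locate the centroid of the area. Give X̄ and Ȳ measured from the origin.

vertical leg: A = 34 × 105 = 3570.00, centroid at (17.00, 52.50).
horizontal leg: A = 155 × 20 = 3100.00, centroid at (111.50, 10.00).
ΣA = 6670.00 mm²
ΣAX̄ = (3570.00)(17.00) + (3100.00)(111.50) = 406340.00 mm³
ΣAȲ = (3570.00)(52.50) + (3100.00)(10.00) = 218425.00 mm³
X̄ = 406340.00 / 6670.00 = 60.92 mm
Ȳ = 218425.00 / 6670.00 = 32.75 mm

X̄ = 60.92 mm, Ȳ = 32.75 mm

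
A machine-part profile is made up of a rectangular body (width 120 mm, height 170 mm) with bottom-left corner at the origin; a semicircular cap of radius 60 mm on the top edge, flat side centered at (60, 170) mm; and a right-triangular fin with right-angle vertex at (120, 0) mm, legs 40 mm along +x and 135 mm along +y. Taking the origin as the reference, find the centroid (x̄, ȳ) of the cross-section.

x̄ = 66.89 mm, ȳ = 102.97 mm

rectangular body: A = 120 × 170 = 20400.00, centroid at (60.00, 85.00).
semicircular top: A = ½π·60² = 5654.87, centroid at (60.00, 195.46).
triangular fin: A = ½·40·135 = 2700.00, centroid at (133.33, 45.00).
ΣA = 28754.87 mm²
ΣAx̄ = (20400.00)(60.00) + (5654.87)(60.00) + (2700.00)(133.33) = 1923292.01 mm³
ΣAȳ = (20400.00)(85.00) + (5654.87)(195.46) + (2700.00)(45.00) = 2960827.35 mm³
x̄ = 1923292.01 / 28754.87 = 66.89 mm
ȳ = 2960827.35 / 28754.87 = 102.97 mm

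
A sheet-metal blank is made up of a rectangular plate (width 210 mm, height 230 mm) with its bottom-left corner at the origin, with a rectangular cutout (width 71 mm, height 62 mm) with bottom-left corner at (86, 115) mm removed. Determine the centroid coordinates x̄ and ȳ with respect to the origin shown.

x̄ = 103.35 mm, ȳ = 111.89 mm

plate: A = 210 × 230 = 48300.00, centroid at (105.00, 115.00).
hole: A = −(71 × 62) = -4402.00, centroid at (121.50, 146.00).
ΣA = 43898.00 mm², ΣAx̄ = 4536657.00 mm³, ΣAȳ = 4911808.00 mm³.
x̄ = 4536657.00/43898.00 = 103.35 mm; ȳ = 4911808.00/43898.00 = 111.89 mm.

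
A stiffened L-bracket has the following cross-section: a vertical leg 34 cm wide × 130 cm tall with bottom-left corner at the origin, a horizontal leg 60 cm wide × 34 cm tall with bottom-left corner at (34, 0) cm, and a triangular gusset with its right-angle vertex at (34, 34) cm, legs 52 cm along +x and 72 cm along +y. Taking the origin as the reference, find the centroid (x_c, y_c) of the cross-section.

x_c = 36.22 cm, y_c = 51.67 cm

vertical leg: A = 34 × 130 = 4420.00, centroid at (17.00, 65.00).
horizontal leg: A = 60 × 34 = 2040.00, centroid at (64.00, 17.00).
gusset: A = ½·52·72 = 1872.00, centroid at (51.33, 58.00).
ΣA = 8332.00 cm², ΣAx_c = 301796.00 cm³, ΣAy_c = 430556.00 cm³.
x_c = 301796.00/8332.00 = 36.22 cm; y_c = 430556.00/8332.00 = 51.67 cm.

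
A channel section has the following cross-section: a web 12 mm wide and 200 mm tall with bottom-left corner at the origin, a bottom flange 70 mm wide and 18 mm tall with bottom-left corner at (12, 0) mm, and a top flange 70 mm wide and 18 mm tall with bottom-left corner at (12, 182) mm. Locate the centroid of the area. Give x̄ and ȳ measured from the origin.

x̄ = 27.00 mm, ȳ = 100.00 mm

Part | A | x̄ᵢ | ȳᵢ | A·x̄ᵢ | A·ȳᵢ
web | 2400.00 | 6.00 | 100.00 | 14400.00 | 240000.00
bottom flange | 1260.00 | 47.00 | 9.00 | 59220.00 | 11340.00
top flange | 1260.00 | 47.00 | 191.00 | 59220.00 | 240660.00
Σ | 4920.00 |  |  | 132840.00 | 492000.00
x̄ = 132840.00 / 4920.00 = 27.00 mm
ȳ = 492000.00 / 4920.00 = 100.00 mm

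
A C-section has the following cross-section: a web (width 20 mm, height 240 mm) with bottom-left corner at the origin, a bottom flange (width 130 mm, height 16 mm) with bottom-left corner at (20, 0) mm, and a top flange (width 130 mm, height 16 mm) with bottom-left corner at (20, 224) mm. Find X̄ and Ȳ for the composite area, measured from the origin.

X̄ = 44.82 mm, Ȳ = 120.00 mm

web: A = 20 × 240 = 4800.00, centroid at (10.00, 120.00).
bottom flange: A = 130 × 16 = 2080.00, centroid at (85.00, 8.00).
top flange: A = 130 × 16 = 2080.00, centroid at (85.00, 232.00).
ΣA = 8960.00 mm²
ΣAX̄ = (4800.00)(10.00) + (2080.00)(85.00) + (2080.00)(85.00) = 401600.00 mm³
ΣAȲ = (4800.00)(120.00) + (2080.00)(8.00) + (2080.00)(232.00) = 1075200.00 mm³
X̄ = 401600.00 / 8960.00 = 44.82 mm
Ȳ = 1075200.00 / 8960.00 = 120.00 mm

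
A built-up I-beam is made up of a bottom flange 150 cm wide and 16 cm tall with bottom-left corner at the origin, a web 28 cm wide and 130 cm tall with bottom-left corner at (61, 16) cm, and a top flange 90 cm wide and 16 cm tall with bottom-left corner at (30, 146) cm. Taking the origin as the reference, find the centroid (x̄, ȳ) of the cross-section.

x̄ = 75.00 cm, ȳ = 71.63 cm

Part | A | x̄ᵢ | ȳᵢ | A·x̄ᵢ | A·ȳᵢ
bottom flange | 2400.00 | 75.00 | 8.00 | 180000.00 | 19200.00
web | 3640.00 | 75.00 | 81.00 | 273000.00 | 294840.00
top flange | 1440.00 | 75.00 | 154.00 | 108000.00 | 221760.00
Σ | 7480.00 |  |  | 561000.00 | 535800.00
x̄ = 561000.00 / 7480.00 = 75.00 cm
ȳ = 535800.00 / 7480.00 = 71.63 cm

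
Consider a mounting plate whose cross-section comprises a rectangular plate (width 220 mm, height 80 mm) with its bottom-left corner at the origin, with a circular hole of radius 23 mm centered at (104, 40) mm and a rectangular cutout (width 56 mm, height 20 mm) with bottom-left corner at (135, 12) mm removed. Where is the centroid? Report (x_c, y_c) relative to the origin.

plate: A = 220 × 80 = 17600.00, centroid at (110.00, 40.00).
hole 1: A = −π·23² = -1661.90, centroid at (104.00, 40.00).
hole 2: A = −(56 × 20) = -1120.00, centroid at (163.00, 22.00).
ΣA = 14818.10 mm², ΣAx_c = 1580602.14 mm³, ΣAy_c = 612883.90 mm³.
x_c = 1580602.14/14818.10 = 106.67 mm; y_c = 612883.90/14818.10 = 41.36 mm.

x_c = 106.67 mm, y_c = 41.36 mm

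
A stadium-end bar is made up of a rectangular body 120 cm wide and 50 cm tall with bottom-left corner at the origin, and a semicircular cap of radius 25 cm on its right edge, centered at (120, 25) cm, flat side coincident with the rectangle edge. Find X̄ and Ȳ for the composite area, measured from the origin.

rectangular body: A = 120 × 50 = 6000.00, centroid at (60.00, 25.00).
semicircular end: A = ½π·25² = 981.75, centroid at (130.61, 25.00).
ΣA = 6981.75 cm²
ΣAX̄ = (6000.00)(60.00) + (981.75)(130.61) = 488226.39 cm³
ΣAȲ = (6000.00)(25.00) + (981.75)(25.00) = 174543.69 cm³
X̄ = 488226.39 / 6981.75 = 69.93 cm
Ȳ = 174543.69 / 6981.75 = 25.00 cm

X̄ = 69.93 cm, Ȳ = 25.00 cm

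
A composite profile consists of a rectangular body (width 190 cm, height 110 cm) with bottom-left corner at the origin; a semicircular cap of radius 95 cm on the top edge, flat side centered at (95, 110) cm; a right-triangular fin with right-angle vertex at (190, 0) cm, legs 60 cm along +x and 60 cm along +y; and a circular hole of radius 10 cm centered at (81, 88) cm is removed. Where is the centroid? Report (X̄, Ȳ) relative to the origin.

rectangular body: A = 190 × 110 = 20900.00, centroid at (95.00, 55.00).
semicircular top: A = ½π·95² = 14176.44, centroid at (95.00, 150.32).
triangular fin: A = ½·60·60 = 1800.00, centroid at (210.00, 20.00).
hole: A = −π·10² = -314.16, centroid at (81.00, 88.00).
ΣA = 36562.28 cm², ΣAX̄ = 3684814.60 cm³, ΣAȲ = 3288845.37 cm³.
X̄ = 3684814.60/36562.28 = 100.78 cm; Ȳ = 3288845.37/36562.28 = 89.95 cm.

X̄ = 100.78 cm, Ȳ = 89.95 cm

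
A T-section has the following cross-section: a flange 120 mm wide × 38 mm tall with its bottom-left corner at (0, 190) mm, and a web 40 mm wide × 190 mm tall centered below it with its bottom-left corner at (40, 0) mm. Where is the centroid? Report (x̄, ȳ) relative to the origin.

x̄ = 60.00 mm, ȳ = 137.75 mm

web: A = 40 × 190 = 7600.00, centroid at (60.00, 95.00).
flange: A = 120 × 38 = 4560.00, centroid at (60.00, 209.00).
ΣA = 12160.00 mm²
ΣAx̄ = (7600.00)(60.00) + (4560.00)(60.00) = 729600.00 mm³
ΣAȳ = (7600.00)(95.00) + (4560.00)(209.00) = 1675040.00 mm³
x̄ = 729600.00 / 12160.00 = 60.00 mm
ȳ = 1675040.00 / 12160.00 = 137.75 mm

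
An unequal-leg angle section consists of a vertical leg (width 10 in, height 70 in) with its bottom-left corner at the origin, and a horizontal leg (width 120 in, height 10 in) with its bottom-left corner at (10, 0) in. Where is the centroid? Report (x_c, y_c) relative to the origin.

vertical leg: A = 10 × 70 = 700.00, centroid at (5.00, 35.00).
horizontal leg: A = 120 × 10 = 1200.00, centroid at (70.00, 5.00).
ΣA = 1900.00 in², ΣAx_c = 87500.00 in³, ΣAy_c = 30500.00 in³.
x_c = 87500.00/1900.00 = 46.05 in; y_c = 30500.00/1900.00 = 16.05 in.

x_c = 46.05 in, y_c = 16.05 in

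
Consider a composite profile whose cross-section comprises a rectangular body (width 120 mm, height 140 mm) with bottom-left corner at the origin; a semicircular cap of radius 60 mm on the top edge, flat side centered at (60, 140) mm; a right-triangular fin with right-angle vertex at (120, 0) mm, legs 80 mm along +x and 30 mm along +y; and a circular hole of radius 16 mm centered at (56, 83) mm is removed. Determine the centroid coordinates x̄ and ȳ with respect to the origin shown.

Part | A | x̄ᵢ | ȳᵢ | A·x̄ᵢ | A·ȳᵢ
rectangular body | 16800.00 | 60.00 | 70.00 | 1008000.00 | 1176000.00
semicircular top | 5654.87 | 60.00 | 165.46 | 339292.01 | 935681.35
triangular fin | 1200.00 | 146.67 | 10.00 | 176000.00 | 12000.00
hole | -804.25 | 56.00 | 83.00 | -45037.87 | -66752.56
Σ | 22850.62 |  |  | 1478254.13 | 2056928.79
x̄ = 1478254.13 / 22850.62 = 64.69 mm
ȳ = 2056928.79 / 22850.62 = 90.02 mm

x̄ = 64.69 mm, ȳ = 90.02 mm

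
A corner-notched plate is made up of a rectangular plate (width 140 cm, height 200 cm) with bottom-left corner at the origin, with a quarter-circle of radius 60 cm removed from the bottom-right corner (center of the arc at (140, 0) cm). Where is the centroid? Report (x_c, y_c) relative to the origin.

x_c = 65.00 cm, y_c = 108.37 cm

plate: A = 140 × 200 = 28000.00, centroid at (70.00, 100.00).
removed quarter-circle: A = −¼π·60² = -2827.43, centroid at (114.54, 25.46).
ΣA = 25172.57 cm², ΣAx_c = 1636159.33 cm³, ΣAy_c = 2728000.00 cm³.
x_c = 1636159.33/25172.57 = 65.00 cm; y_c = 2728000.00/25172.57 = 108.37 cm.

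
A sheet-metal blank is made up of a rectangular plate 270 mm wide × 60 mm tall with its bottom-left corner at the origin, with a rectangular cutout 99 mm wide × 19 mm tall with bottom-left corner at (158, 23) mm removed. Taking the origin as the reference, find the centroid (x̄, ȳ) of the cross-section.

plate: A = 270 × 60 = 16200.00, centroid at (135.00, 30.00).
hole: A = −(99 × 19) = -1881.00, centroid at (207.50, 32.50).
ΣA = 14319.00 mm²
ΣAx̄ = (16200.00)(135.00) + (-1881.00)(207.50) = 1796692.50 mm³
ΣAȳ = (16200.00)(30.00) + (-1881.00)(32.50) = 424867.50 mm³
x̄ = 1796692.50 / 14319.00 = 125.48 mm
ȳ = 424867.50 / 14319.00 = 29.67 mm

x̄ = 125.48 mm, ȳ = 29.67 mm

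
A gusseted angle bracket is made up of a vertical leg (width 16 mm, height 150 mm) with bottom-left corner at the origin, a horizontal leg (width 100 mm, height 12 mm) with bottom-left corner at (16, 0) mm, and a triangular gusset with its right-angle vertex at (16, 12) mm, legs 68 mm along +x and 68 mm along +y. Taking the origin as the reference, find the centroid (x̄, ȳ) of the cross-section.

vertical leg: A = 16 × 150 = 2400.00, centroid at (8.00, 75.00).
horizontal leg: A = 100 × 12 = 1200.00, centroid at (66.00, 6.00).
gusset: A = ½·68·68 = 2312.00, centroid at (38.67, 34.67).
ΣA = 5912.00 mm²
ΣAx̄ = (2400.00)(8.00) + (1200.00)(66.00) + (2312.00)(38.67) = 187797.33 mm³
ΣAȳ = (2400.00)(75.00) + (1200.00)(6.00) + (2312.00)(34.67) = 267349.33 mm³
x̄ = 187797.33 / 5912.00 = 31.77 mm
ȳ = 267349.33 / 5912.00 = 45.22 mm

x̄ = 31.77 mm, ȳ = 45.22 mm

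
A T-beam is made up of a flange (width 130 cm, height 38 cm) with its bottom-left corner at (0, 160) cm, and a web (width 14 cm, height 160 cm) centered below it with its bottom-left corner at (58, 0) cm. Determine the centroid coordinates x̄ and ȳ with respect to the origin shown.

x̄ = 65.00 cm, ȳ = 148.11 cm

web: A = 14 × 160 = 2240.00, centroid at (65.00, 80.00).
flange: A = 130 × 38 = 4940.00, centroid at (65.00, 179.00).
ΣA = 7180.00 cm², ΣAx̄ = 466700.00 cm³, ΣAȳ = 1063460.00 cm³.
x̄ = 466700.00/7180.00 = 65.00 cm; ȳ = 1063460.00/7180.00 = 148.11 cm.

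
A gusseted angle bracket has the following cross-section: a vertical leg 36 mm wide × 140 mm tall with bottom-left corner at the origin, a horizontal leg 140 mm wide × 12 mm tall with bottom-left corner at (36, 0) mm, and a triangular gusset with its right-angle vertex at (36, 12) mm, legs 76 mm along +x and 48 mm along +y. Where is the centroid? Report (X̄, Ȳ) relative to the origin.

vertical leg: A = 36 × 140 = 5040.00, centroid at (18.00, 70.00).
horizontal leg: A = 140 × 12 = 1680.00, centroid at (106.00, 6.00).
gusset: A = ½·76·48 = 1824.00, centroid at (61.33, 28.00).
ΣA = 8544.00 mm²
ΣAX̄ = (5040.00)(18.00) + (1680.00)(106.00) + (1824.00)(61.33) = 380672.00 mm³
ΣAȲ = (5040.00)(70.00) + (1680.00)(6.00) + (1824.00)(28.00) = 413952.00 mm³
X̄ = 380672.00 / 8544.00 = 44.55 mm
Ȳ = 413952.00 / 8544.00 = 48.45 mm

X̄ = 44.55 mm, Ȳ = 48.45 mm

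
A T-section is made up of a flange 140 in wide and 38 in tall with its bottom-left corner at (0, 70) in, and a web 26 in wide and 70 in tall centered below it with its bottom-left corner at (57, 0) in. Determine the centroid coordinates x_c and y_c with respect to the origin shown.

x_c = 70.00 in, y_c = 75.24 in

web: A = 26 × 70 = 1820.00, centroid at (70.00, 35.00).
flange: A = 140 × 38 = 5320.00, centroid at (70.00, 89.00).
ΣA = 7140.00 in²
ΣAx_c = (1820.00)(70.00) + (5320.00)(70.00) = 499800.00 in³
ΣAy_c = (1820.00)(35.00) + (5320.00)(89.00) = 537180.00 in³
x_c = 499800.00 / 7140.00 = 70.00 in
y_c = 537180.00 / 7140.00 = 75.24 in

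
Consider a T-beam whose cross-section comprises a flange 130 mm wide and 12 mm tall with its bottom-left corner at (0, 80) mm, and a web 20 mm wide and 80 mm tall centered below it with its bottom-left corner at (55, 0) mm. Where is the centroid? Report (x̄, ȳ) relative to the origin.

x̄ = 65.00 mm, ȳ = 62.71 mm

web: A = 20 × 80 = 1600.00, centroid at (65.00, 40.00).
flange: A = 130 × 12 = 1560.00, centroid at (65.00, 86.00).
ΣA = 3160.00 mm², ΣAx̄ = 205400.00 mm³, ΣAȳ = 198160.00 mm³.
x̄ = 205400.00/3160.00 = 65.00 mm; ȳ = 198160.00/3160.00 = 62.71 mm.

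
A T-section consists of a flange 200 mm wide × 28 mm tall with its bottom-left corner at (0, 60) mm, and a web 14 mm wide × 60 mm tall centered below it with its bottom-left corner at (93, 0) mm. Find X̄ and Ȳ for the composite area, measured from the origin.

X̄ = 100.00 mm, Ȳ = 68.26 mm

web: A = 14 × 60 = 840.00, centroid at (100.00, 30.00).
flange: A = 200 × 28 = 5600.00, centroid at (100.00, 74.00).
ΣA = 6440.00 mm², ΣAX̄ = 644000.00 mm³, ΣAȲ = 439600.00 mm³.
X̄ = 644000.00/6440.00 = 100.00 mm; Ȳ = 439600.00/6440.00 = 68.26 mm.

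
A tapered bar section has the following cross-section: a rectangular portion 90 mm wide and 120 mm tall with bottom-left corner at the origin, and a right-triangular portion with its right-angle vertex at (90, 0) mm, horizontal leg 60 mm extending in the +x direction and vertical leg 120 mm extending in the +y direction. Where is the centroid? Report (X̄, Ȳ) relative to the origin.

rectangular portion: A = 90 × 120 = 10800.00, centroid at (45.00, 60.00).
triangular portion: A = ½·60·120 = 3600.00, centroid at (110.00, 40.00).
ΣA = 14400.00 mm²
ΣAX̄ = (10800.00)(45.00) + (3600.00)(110.00) = 882000.00 mm³
ΣAȲ = (10800.00)(60.00) + (3600.00)(40.00) = 792000.00 mm³
X̄ = 882000.00 / 14400.00 = 61.25 mm
Ȳ = 792000.00 / 14400.00 = 55.00 mm

X̄ = 61.25 mm, Ȳ = 55.00 mm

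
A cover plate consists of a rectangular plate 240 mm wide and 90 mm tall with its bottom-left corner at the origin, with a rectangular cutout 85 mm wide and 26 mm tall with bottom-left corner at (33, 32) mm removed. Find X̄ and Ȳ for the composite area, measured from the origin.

X̄ = 125.07 mm, Ȳ = 45.00 mm

plate: A = 240 × 90 = 21600.00, centroid at (120.00, 45.00).
hole: A = −(85 × 26) = -2210.00, centroid at (75.50, 45.00).
ΣA = 19390.00 mm², ΣAX̄ = 2425145.00 mm³, ΣAȲ = 872550.00 mm³.
X̄ = 2425145.00/19390.00 = 125.07 mm; Ȳ = 872550.00/19390.00 = 45.00 mm.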